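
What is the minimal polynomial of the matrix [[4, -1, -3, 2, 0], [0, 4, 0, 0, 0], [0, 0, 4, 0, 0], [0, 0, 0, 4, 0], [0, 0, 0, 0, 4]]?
The characteristic polynomial factors as (x - 4)^5. The minimal polynomial is ∏(x - λ)^{k_λ} where k_λ is the size of the largest Jordan block at λ.

For λ = 4: rank(A - 4I) = 1, and the largest Jordan block has size 2 (the smallest k with rank((A - 4I)^k) = rank((A - 4I)^(k+1))).

So m_A(x) = (x - 4)^2.

m_A(x) = (x - 4)^2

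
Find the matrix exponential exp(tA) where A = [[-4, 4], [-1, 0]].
A has Jordan form J = [[-2, 1], [0, -2]] with A = PJP^{-1}, so e^{tA} = P e^{tJ} P^{-1}.

For a Jordan block J_k(λ), e^{tJ_k(λ)} = e^{λt} · (I + tN + t^2 N^2/2! + ... + t^{k-1} N^{k-1}/(k-1)!) where N is the nilpotent superdiagonal part.

Assembling the blocks and conjugating back gives the entries of e^{tA} as shown above.

e^{tA} = [[(1 - 2*t)*e^{-2*t}, 4*t*e^{-2*t}], [-t*e^{-2*t}, (2*t + 1)*e^{-2*t}]]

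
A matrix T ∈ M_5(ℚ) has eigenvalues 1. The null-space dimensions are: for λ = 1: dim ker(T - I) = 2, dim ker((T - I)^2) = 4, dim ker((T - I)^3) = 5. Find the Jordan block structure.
λ = 1: successive nullity increments [2, 2, 1] count blocks of size ≥ k; block sizes are [3, 2].

Jordan blocks: (1, 3), (1, 2)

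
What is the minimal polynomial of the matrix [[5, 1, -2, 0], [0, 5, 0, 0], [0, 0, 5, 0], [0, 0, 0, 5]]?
The characteristic polynomial factors as (x - 5)^4. The minimal polynomial is ∏(x - λ)^{k_λ} where k_λ is the size of the largest Jordan block at λ.

For λ = 5: rank(A - 5I) = 1, and the largest Jordan block has size 2 (the smallest k with rank((A - 5I)^k) = rank((A - 5I)^(k+1))).

So m_A(x) = (x - 5)^2.

m_A(x) = (x - 5)^2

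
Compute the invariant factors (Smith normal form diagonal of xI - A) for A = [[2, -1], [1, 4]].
The Jordan structure of A has elementary divisors (x - 3)^2. Arranging the block sizes at each eigenvalue in decreasing order and taking row products gives the invariant factors.

Invariant factors (smallest first, each dividing the next): (x - 3)^2.

Check: the last factor (x - 3)^2 is the minimal polynomial, and the product (x - 3)^2 is the characteristic polynomial.

(x - 3)^2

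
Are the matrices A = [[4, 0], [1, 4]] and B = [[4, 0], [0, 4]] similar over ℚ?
Both have characteristic polynomial (x - 4)^2, but the minimal polynomial of A is (x - 4)^2 while the minimal polynomial of B is x - 4. The minimal polynomial is a similarity invariant, so A and B are not similar.

No.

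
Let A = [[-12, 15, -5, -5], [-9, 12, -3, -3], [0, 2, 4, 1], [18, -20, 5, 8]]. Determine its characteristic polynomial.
xI - A = [[x + 12, -15, 5, 5], [9, x - 12, 3, 3], [0, -2, x - 4, -1], [-18, 20, -5, x - 8]].

Expanding det(xI - A) along the first row:
det(xI - A) = + (x + 12)·det([[x - 12, 3, 3], [-2, x - 4, -1], [20, -5, x - 8]]) - (-15)·det([[9, 3, 3], [0, x - 4, -1], [-18, -5, x - 8]]) + (5)·det([[9, x - 12, 3], [0, -2, -1], [-18, 20, x - 8]]) - (5)·det([[9, x - 12, 3], [0, -2, x - 4], [-18, 20, -5]]).

Evaluating gives χ_A(x) = x^4 - 12x^3 + 54x^2 - 108x + 81 = (x - 3)^4.

χ_A(x) = (x - 3)^4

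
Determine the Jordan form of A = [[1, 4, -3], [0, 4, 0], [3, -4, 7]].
The characteristic polynomial is det(xI - A) = (x - 4)^3, so the eigenvalues are 4 (algebraic multiplicity 3).

For λ = 4: rank(A - 4I) = 1, rank((A - 4I)^2) = 0. The eigenspace has dimension 3 - 1 = 2, so there are 2 Jordan blocks; the rank sequence gives block sizes [2, 1].

Assembling the blocks gives the Jordan form J above.

J = [[4, 1, 0], [0, 4, 0], [0, 0, 4]]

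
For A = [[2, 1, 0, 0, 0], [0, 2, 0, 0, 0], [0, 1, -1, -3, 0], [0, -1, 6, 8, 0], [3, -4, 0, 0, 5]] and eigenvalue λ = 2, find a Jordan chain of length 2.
We seek v_1 ∈ ker((A - 2I)^2) \ ker(A - 2I), then set v_{i+1} = (A - 2I) v_i.

One such chain is v_1 = [[0, 1, 0, 0, 1]]^T, v_2 = [[1, 0, 1, -1, -1]]^T. Check: (A - 2I) v_2 = [[0, 0, 0, 0, 0]]^T = 0.

v_1 = [[0, 1, 0, 0, 1]]^T, v_2 = [[1, 0, 1, -1, -1]]^T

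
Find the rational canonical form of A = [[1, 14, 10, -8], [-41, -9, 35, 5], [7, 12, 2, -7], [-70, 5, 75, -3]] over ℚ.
The invariant factors of A (the non-unit diagonal entries of the Smith normal form of xI - A over ℚ[x]) are x + 3, (x - 2)(x + 3)(x + 5), each dividing the next. The characteristic polynomial is their product, (x - 2)(x + 3)^2(x + 5).

The rational canonical form is the block-diagonal matrix of companion matrices C(f_i):
R = [[-3, 0, 0, 0], [0, 0, 0, 30], [0, 1, 0, 1], [0, 0, 1, -6]].

R = [[-3, 0, 0, 0], [0, 0, 0, 30], [0, 1, 0, 1], [0, 0, 1, -6]]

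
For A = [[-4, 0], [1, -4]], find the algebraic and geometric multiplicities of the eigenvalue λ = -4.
The characteristic polynomial is (x + 4)^2, so the factor x + 4 appears with exponent 2: the algebraic multiplicity is 2.

rank(A + 4I) = 1, so the eigenspace has dimension 2 - 1 = 1: the geometric multiplicity is 1.

Since 1 < 2, A is not diagonalizable.

algebraic multiplicity 2, geometric multiplicity 1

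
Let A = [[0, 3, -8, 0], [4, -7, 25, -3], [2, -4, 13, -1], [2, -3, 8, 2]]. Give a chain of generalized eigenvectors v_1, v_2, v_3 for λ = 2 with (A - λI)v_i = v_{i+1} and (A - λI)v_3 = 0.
We seek v_1 ∈ ker((A - 2I)^3) \ ker((A - 2I)^2), then set v_{i+1} = (A - 2I) v_i.

One such chain is v_1 = [[0, 2, 1, 0]]^T, v_2 = [[-2, 7, 3, 2]]^T, v_3 = [[1, -2, -1, -1]]^T. Check: (A - 2I) v_3 = [[0, 0, 0, 0]]^T = 0.

v_1 = [[0, 2, 1, 0]]^T, v_2 = [[-2, 7, 3, 2]]^T, v_3 = [[1, -2, -1, -1]]^T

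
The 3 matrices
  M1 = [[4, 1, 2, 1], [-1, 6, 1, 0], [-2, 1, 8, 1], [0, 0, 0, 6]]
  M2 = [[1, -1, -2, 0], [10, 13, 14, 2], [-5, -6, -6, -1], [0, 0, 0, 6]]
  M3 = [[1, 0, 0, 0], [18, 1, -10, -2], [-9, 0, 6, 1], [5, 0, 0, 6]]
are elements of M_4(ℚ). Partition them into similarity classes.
Characteristic polynomials: χ_{M1} = (x - 6)^4, χ_{M2} = (x - 6)^2(x - 1)^2, χ_{M3} = (x - 6)^2(x - 1)^2.

{M1}: invariant factors x - 6, (x - 6)^3.

{M2}: invariant factors (x - 6)^2(x - 1)^2.

{M3}: invariant factors x - 1, (x - 6)^2(x - 1).

Matrices are similar if and only if their invariant-factor lists agree; the partition into similarity classes is {M1}, {M2}, {M3}.

3 classes: {M1}, {M2}, {M3}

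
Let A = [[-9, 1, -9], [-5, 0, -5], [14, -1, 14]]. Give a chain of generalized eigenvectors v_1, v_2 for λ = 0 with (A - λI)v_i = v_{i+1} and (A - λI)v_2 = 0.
We seek v_1 ∈ ker(A^2) \ ker(A), then set v_{i+1} = A v_i.

One such chain is v_1 = [[-3, 1, 3]]^T, v_2 = [[1, 0, -1]]^T. Check: A v_2 = [[0, 0, 0]]^T = 0.

v_1 = [[-3, 1, 3]]^T, v_2 = [[1, 0, -1]]^T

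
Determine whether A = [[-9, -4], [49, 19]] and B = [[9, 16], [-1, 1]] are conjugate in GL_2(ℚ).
Yes.

Two matrices over a field are similar if and only if they have the same invariant factors.

Both A and B have characteristic polynomial (x - 5)^2 and minimal polynomial (x - 5)^2. Computing further, both have invariant factors (x - 5)^2. Hence A and B are similar.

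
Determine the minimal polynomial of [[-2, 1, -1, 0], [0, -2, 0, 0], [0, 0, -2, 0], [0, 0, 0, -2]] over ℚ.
m_A(x) = (x + 2)^2

The characteristic polynomial factors as (x + 2)^4. The minimal polynomial is ∏(x - λ)^{k_λ} where k_λ is the size of the largest Jordan block at λ.

For λ = -2: rank(A + 2I) = 1, and the largest Jordan block has size 2 (the smallest k with rank((A + 2I)^k) = rank((A + 2I)^(k+1))).

So m_A(x) = (x + 2)^2.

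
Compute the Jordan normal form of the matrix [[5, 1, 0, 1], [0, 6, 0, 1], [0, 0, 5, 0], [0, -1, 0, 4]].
The characteristic polynomial is det(xI - A) = (x - 5)^4, so the eigenvalues are 5 (algebraic multiplicity 4).

For λ = 5: rank(A - 5I) = 1, rank((A - 5I)^2) = 0. The eigenspace has dimension 4 - 1 = 3, so there are 3 Jordan blocks; the rank sequence gives block sizes [2, 1, 1].

Assembling the blocks gives the Jordan form J above.

J = [[5, 1, 0, 0], [0, 5, 0, 0], [0, 0, 5, 0], [0, 0, 0, 5]]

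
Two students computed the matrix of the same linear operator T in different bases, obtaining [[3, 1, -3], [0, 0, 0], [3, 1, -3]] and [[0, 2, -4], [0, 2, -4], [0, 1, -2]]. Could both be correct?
Two matrices over a field are similar if and only if they have the same invariant factors.

Both A and B have characteristic polynomial x^3 and minimal polynomial x^2. Computing further, both have invariant factors x, x^2. Hence A and B are similar.

Yes.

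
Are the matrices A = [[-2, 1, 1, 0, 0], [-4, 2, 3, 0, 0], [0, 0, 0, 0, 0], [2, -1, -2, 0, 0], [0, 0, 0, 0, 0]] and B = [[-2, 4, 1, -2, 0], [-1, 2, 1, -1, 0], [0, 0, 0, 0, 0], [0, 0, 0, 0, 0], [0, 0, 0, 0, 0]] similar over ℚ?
Two matrices over a field are similar if and only if they have the same invariant factors.

Both A and B have characteristic polynomial x^5 and minimal polynomial x^3. Computing further, both have invariant factors x, x, x^3. Hence A and B are similar.

Yes.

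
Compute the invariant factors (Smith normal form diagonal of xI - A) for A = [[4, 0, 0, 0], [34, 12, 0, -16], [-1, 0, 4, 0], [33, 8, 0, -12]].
The Jordan structure of A has elementary divisors (x + 4), (x - 4)^2, (x - 4). Arranging the block sizes at each eigenvalue in decreasing order and taking row products gives the invariant factors.

Invariant factors (smallest first, each dividing the next): x - 4, (x - 4)^2(x + 4).

Check: the last factor (x - 4)^2(x + 4) is the minimal polynomial, and the product (x - 4)^3(x + 4) is the characteristic polynomial.

x - 4, (x - 4)^2(x + 4)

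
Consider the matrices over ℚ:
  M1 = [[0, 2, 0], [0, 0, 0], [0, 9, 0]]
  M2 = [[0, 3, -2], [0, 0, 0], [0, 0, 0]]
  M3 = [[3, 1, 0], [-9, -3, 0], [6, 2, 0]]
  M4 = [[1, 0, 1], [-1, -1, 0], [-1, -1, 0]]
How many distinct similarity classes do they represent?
Characteristic polynomials: χ_{M1} = x^3, χ_{M2} = x^3, χ_{M3} = x^3, χ_{M4} = x^3.

{M1, M2, M3}: invariant factors x, x^2.

{M4}: invariant factors x^3.

Matrices are similar if and only if their invariant-factor lists agree; the partition into similarity classes is {M1, M2, M3}, {M4}.

2 classes: {M1, M2, M3}, {M4}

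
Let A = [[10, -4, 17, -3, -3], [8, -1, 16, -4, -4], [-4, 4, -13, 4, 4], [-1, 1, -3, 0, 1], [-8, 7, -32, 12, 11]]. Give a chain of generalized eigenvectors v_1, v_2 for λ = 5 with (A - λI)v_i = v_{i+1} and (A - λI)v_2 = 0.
v_1 = [[1, 1, 0, 0, 0]]^T, v_2 = [[1, 2, 0, 0, -1]]^T

We seek v_1 ∈ ker((A - 5I)^2) \ ker(A - 5I), then set v_{i+1} = (A - 5I) v_i.

One such chain is v_1 = [[1, 1, 0, 0, 0]]^T, v_2 = [[1, 2, 0, 0, -1]]^T. Check: (A - 5I) v_2 = [[0, 0, 0, 0, 0]]^T = 0.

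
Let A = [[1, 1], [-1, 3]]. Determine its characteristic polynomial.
χ_A(x) = (x - 2)^2

xI - A = [[x - 1, -1], [1, x - 3]].

Expanding det(xI - A) along the first row:
det(xI - A) = + (x - 1)·det([[x - 3]]) - (-1)·det([[1]]).

Evaluating gives χ_A(x) = x^2 - 4x + 4 = (x - 2)^2.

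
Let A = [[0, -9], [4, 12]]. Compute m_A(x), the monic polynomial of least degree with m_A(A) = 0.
m_A(x) = (x - 6)^2

The characteristic polynomial factors as (x - 6)^2. The minimal polynomial is ∏(x - λ)^{k_λ} where k_λ is the size of the largest Jordan block at λ.

For λ = 6: rank(A - 6I) = 1, and the largest Jordan block has size 2 (the smallest k with rank((A - 6I)^k) = rank((A - 6I)^(k+1))).

So m_A(x) = (x - 6)^2.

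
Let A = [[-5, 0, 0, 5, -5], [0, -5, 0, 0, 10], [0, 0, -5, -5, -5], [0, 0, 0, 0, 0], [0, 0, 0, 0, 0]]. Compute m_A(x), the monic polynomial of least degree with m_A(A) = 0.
The characteristic polynomial factors as x^2(x + 5)^3. The minimal polynomial is ∏(x - λ)^{k_λ} where k_λ is the size of the largest Jordan block at λ.

For λ = -5: rank(A + 5I) = 2, and the largest Jordan block has size 1 (the smallest k with rank((A + 5I)^k) = rank((A + 5I)^(k+1))).
For λ = 0: rank(A) = 3, and the largest Jordan block has size 1 (the smallest k with rank(A^k) = rank(A^(k+1))).

So m_A(x) = x(x + 5).

m_A(x) = x(x + 5)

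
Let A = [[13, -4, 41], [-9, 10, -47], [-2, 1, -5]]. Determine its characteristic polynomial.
χ_A(x) = (x - 6)^3

xI - A = [[x - 13, 4, -41], [9, x - 10, 47], [2, -1, x + 5]].

Expanding det(xI - A) along the first row:
det(xI - A) = + (x - 13)·det([[x - 10, 47], [-1, x + 5]]) - (4)·det([[9, 47], [2, x + 5]]) + (-41)·det([[9, x - 10], [2, -1]]).

Evaluating gives χ_A(x) = x^3 - 18x^2 + 108x - 216 = (x - 6)^3.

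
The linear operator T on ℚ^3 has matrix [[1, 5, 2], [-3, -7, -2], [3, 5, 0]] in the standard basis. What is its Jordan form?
J = [[-2, 1, 0], [0, -2, 0], [0, 0, -2]]

The characteristic polynomial is det(xI - A) = (x + 2)^3, so the eigenvalues are -2 (algebraic multiplicity 3).

For λ = -2: rank(A + 2I) = 1, rank((A + 2I)^2) = 0. The eigenspace has dimension 3 - 1 = 2, so there are 2 Jordan blocks; the rank sequence gives block sizes [2, 1].

Assembling the blocks gives the Jordan form J above.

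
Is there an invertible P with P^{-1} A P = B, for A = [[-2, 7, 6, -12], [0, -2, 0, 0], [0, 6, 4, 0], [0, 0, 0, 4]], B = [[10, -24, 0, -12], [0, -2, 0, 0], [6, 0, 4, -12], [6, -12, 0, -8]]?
Both have characteristic polynomial (x - 4)^2(x + 2)^2, but the minimal polynomial of A is (x - 4)(x + 2)^2 while the minimal polynomial of B is (x - 4)(x + 2). The minimal polynomial is a similarity invariant, so A and B are not similar.

No.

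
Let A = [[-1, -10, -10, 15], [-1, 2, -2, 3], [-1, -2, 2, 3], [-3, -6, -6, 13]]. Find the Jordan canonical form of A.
J = [[4, 1, 0, 0], [0, 4, 0, 0], [0, 0, 4, 0], [0, 0, 0, 4]]

The characteristic polynomial is det(xI - A) = (x - 4)^4, so the eigenvalues are 4 (algebraic multiplicity 4).

For λ = 4: rank(A - 4I) = 1, rank((A - 4I)^2) = 0. The eigenspace has dimension 4 - 1 = 3, so there are 3 Jordan blocks; the rank sequence gives block sizes [2, 1, 1].

Assembling the blocks gives the Jordan form J above.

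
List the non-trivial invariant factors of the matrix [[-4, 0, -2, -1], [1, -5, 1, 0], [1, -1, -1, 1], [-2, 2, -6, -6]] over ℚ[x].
(x + 4)^2, (x + 4)^2

The Jordan structure of A has elementary divisors (x + 4)^2, (x + 4)^2. Arranging the block sizes at each eigenvalue in decreasing order and taking row products gives the invariant factors.

Invariant factors (smallest first, each dividing the next): (x + 4)^2, (x + 4)^2.

Check: the last factor (x + 4)^2 is the minimal polynomial, and the product (x + 4)^4 is the characteristic polynomial.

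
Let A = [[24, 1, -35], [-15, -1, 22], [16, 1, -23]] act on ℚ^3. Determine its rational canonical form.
The invariant factors of A (the non-unit diagonal entries of the Smith normal form of xI - A over ℚ[x]) are x^3 + 4, each dividing the next. The characteristic polynomial is their product, x^3 + 4.

The rational canonical form is the block-diagonal matrix of companion matrices C(f_i):
R = [[0, 0, -4], [1, 0, 0], [0, 1, 0]].

Note the characteristic polynomial does not split into linear factors over ℚ, so A has no Jordan form over ℚ; the rational canonical form exists over any field.

R = [[0, 0, -4], [1, 0, 0], [0, 1, 0]]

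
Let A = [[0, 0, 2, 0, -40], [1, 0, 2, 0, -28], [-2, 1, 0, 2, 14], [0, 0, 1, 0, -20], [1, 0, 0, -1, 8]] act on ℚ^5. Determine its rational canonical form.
R = [[0, 0, 0, 0, 0], [1, 0, 0, 0, -4], [0, 1, 0, 0, 16], [0, 0, 1, 0, -20], [0, 0, 0, 1, 8]]

The invariant factors of A (the non-unit diagonal entries of the Smith normal form of xI - A over ℚ[x]) are x(x^2 - 4x + 2)^2, each dividing the next. The characteristic polynomial is their product, x(x^2 - 4x + 2)^2.

The rational canonical form is the block-diagonal matrix of companion matrices C(f_i):
R = [[0, 0, 0, 0, 0], [1, 0, 0, 0, -4], [0, 1, 0, 0, 16], [0, 0, 1, 0, -20], [0, 0, 0, 1, 8]].

Note the characteristic polynomial does not split into linear factors over ℚ, so A has no Jordan form over ℚ; the rational canonical form exists over any field.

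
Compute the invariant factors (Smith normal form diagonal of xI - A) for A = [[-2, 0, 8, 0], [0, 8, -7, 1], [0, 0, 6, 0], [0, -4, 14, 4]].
x - 6, (x - 6)^2(x + 2)

The Jordan structure of A has elementary divisors (x + 2), (x - 6)^2, (x - 6). Arranging the block sizes at each eigenvalue in decreasing order and taking row products gives the invariant factors.

Invariant factors (smallest first, each dividing the next): x - 6, (x - 6)^2(x + 2).

Check: the last factor (x - 6)^2(x + 2) is the minimal polynomial, and the product (x - 6)^3(x + 2) is the characteristic polynomial.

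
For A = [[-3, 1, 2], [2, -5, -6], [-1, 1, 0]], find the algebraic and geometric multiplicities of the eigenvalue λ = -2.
The characteristic polynomial is (x + 2)(x + 3)^2, so the factor x + 2 appears with exponent 1: the algebraic multiplicity is 1.

rank(A + 2I) = 2, so the eigenspace has dimension 3 - 2 = 1: the geometric multiplicity is 1.

algebraic multiplicity 1, geometric multiplicity 1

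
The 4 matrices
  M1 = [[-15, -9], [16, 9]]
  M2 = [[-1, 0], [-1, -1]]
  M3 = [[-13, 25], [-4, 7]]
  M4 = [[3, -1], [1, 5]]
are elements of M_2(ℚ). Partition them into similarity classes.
3 classes: {M1, M3}, {M2}, {M4}

Characteristic polynomials: χ_{M1} = (x + 3)^2, χ_{M2} = (x + 1)^2, χ_{M3} = (x + 3)^2, χ_{M4} = (x - 4)^2.

{M1, M3}: invariant factors (x + 3)^2.

{M2}: invariant factors (x + 1)^2.

{M4}: invariant factors (x - 4)^2.

Matrices are similar if and only if their invariant-factor lists agree; the partition into similarity classes is {M1, M3}, {M2}, {M4}.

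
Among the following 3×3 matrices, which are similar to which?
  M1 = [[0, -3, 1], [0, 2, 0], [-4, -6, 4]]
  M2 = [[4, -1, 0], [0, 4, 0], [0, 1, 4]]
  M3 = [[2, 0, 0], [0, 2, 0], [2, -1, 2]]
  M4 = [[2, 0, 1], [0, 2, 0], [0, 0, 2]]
2 classes: {M1, M3, M4}, {M2}

Characteristic polynomials: χ_{M1} = (x - 2)^3, χ_{M2} = (x - 4)^3, χ_{M3} = (x - 2)^3, χ_{M4} = (x - 2)^3.

{M1, M3, M4}: invariant factors x - 2, (x - 2)^2.

{M2}: invariant factors x - 4, (x - 4)^2.

Matrices are similar if and only if their invariant-factor lists agree; the partition into similarity classes is {M1, M3, M4}, {M2}.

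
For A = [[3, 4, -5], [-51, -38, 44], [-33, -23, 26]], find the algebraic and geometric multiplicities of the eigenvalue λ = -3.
The characteristic polynomial is (x + 3)^3, so the factor x + 3 appears with exponent 3: the algebraic multiplicity is 3.

rank(A + 3I) = 2, so the eigenspace has dimension 3 - 2 = 1: the geometric multiplicity is 1.

Since 1 < 3, A is not diagonalizable.

algebraic multiplicity 3, geometric multiplicity 1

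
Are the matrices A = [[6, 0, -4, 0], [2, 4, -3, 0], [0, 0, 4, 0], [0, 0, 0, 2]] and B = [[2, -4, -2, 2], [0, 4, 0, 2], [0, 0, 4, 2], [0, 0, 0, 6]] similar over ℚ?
Both have characteristic polynomial (x - 6)(x - 4)^2(x - 2), but the minimal polynomial of A is (x - 6)(x - 4)^2(x - 2) while the minimal polynomial of B is (x - 6)(x - 4)(x - 2). The minimal polynomial is a similarity invariant, so A and B are not similar.

No.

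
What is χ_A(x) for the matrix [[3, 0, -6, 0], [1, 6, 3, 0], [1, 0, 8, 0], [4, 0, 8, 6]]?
χ_A(x) = (x - 6)^3(x - 5)

xI - A = [[x - 3, 0, 6, 0], [-1, x - 6, -3, 0], [-1, 0, x - 8, 0], [-4, 0, -8, x - 6]].

Expanding det(xI - A) along the first row:
det(xI - A) = + (x - 3)·det([[x - 6, -3, 0], [0, x - 8, 0], [0, -8, x - 6]]) - (0)·det([[-1, -3, 0], [-1, x - 8, 0], [-4, -8, x - 6]]) + (6)·det([[-1, x - 6, 0], [-1, 0, 0], [-4, 0, x - 6]]) - (0)·det([[-1, x - 6, -3], [-1, 0, x - 8], [-4, 0, -8]]).

Evaluating gives χ_A(x) = x^4 - 23x^3 + 198x^2 - 756x + 1080 = (x - 6)^3(x - 5).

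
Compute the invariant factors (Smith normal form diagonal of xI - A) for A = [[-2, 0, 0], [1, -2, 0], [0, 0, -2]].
x + 2, (x + 2)^2

The Jordan structure of A has elementary divisors (x + 2)^2, (x + 2). Arranging the block sizes at each eigenvalue in decreasing order and taking row products gives the invariant factors.

Invariant factors (smallest first, each dividing the next): x + 2, (x + 2)^2.

Check: the last factor (x + 2)^2 is the minimal polynomial, and the product (x + 2)^3 is the characteristic polynomial.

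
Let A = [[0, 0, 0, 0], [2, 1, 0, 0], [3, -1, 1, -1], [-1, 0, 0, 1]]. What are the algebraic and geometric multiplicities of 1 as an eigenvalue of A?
algebraic multiplicity 3, geometric multiplicity 2

The characteristic polynomial is x(x - 1)^3, so the factor x - 1 appears with exponent 3: the algebraic multiplicity is 3.

rank(A - I) = 2, so the eigenspace has dimension 4 - 2 = 2: the geometric multiplicity is 2.

Since 2 < 3, A is not diagonalizable.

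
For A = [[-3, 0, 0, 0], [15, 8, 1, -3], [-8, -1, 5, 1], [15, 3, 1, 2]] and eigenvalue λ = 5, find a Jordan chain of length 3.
v_1 = [[0, -3, 1, -2]]^T, v_2 = [[0, -2, 1, -2]]^T, v_3 = [[0, 1, 0, 1]]^T

We seek v_1 ∈ ker((A - 5I)^3) \ ker((A - 5I)^2), then set v_{i+1} = (A - 5I) v_i.

One such chain is v_1 = [[0, -3, 1, -2]]^T, v_2 = [[0, -2, 1, -2]]^T, v_3 = [[0, 1, 0, 1]]^T. Check: (A - 5I) v_3 = [[0, 0, 0, 0]]^T = 0.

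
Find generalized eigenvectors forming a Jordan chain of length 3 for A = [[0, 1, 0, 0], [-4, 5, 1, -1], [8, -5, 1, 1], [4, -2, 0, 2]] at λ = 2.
v_1 = [[0, 0, 1, 0]]^T, v_2 = [[0, 1, -1, 0]]^T, v_3 = [[1, 2, -4, -2]]^T

We seek v_1 ∈ ker((A - 2I)^3) \ ker((A - 2I)^2), then set v_{i+1} = (A - 2I) v_i.

One such chain is v_1 = [[0, 0, 1, 0]]^T, v_2 = [[0, 1, -1, 0]]^T, v_3 = [[1, 2, -4, -2]]^T. Check: (A - 2I) v_3 = [[0, 0, 0, 0]]^T = 0.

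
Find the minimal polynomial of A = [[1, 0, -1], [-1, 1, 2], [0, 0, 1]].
m_A(x) = (x - 1)^3

The characteristic polynomial factors as (x - 1)^3. The minimal polynomial is ∏(x - λ)^{k_λ} where k_λ is the size of the largest Jordan block at λ.

For λ = 1: rank(A - I) = 2, and the largest Jordan block has size 3 (the smallest k with rank((A - I)^k) = rank((A - I)^(k+1))).

So m_A(x) = (x - 1)^3.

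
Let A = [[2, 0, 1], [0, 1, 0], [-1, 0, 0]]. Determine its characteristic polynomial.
χ_A(x) = (x - 1)^3

xI - A = [[x - 2, 0, -1], [0, x - 1, 0], [1, 0, x]].

Expanding det(xI - A) along the first row:
det(xI - A) = + (x - 2)·det([[x - 1, 0], [0, x]]) - (0)·det([[0, 0], [1, x]]) + (-1)·det([[0, x - 1], [1, 0]]).

Evaluating gives χ_A(x) = x^3 - 3x^2 + 3x - 1 = (x - 1)^3.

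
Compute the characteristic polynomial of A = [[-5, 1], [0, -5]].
χ_A(x) = (x + 5)^2

xI - A = [[x + 5, -1], [0, x + 5]].

Expanding det(xI - A) along the first row:
det(xI - A) = + (x + 5)·det([[x + 5]]) - (-1)·det([[0]]).

Evaluating gives χ_A(x) = x^2 + 10x + 25 = (x + 5)^2.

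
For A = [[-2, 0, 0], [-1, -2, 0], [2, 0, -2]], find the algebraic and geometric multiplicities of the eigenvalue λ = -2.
algebraic multiplicity 3, geometric multiplicity 2

The characteristic polynomial is (x + 2)^3, so the factor x + 2 appears with exponent 3: the algebraic multiplicity is 3.

rank(A + 2I) = 1, so the eigenspace has dimension 3 - 1 = 2: the geometric multiplicity is 2.

Since 2 < 3, A is not diagonalizable.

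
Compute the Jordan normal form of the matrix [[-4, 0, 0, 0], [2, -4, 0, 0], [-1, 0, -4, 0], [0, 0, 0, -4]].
J = [[-4, 1, 0, 0], [0, -4, 0, 0], [0, 0, -4, 0], [0, 0, 0, -4]]

The characteristic polynomial is det(xI - A) = (x + 4)^4, so the eigenvalues are -4 (algebraic multiplicity 4).

For λ = -4: rank(A + 4I) = 1, rank((A + 4I)^2) = 0. The eigenspace has dimension 4 - 1 = 3, so there are 3 Jordan blocks; the rank sequence gives block sizes [2, 1, 1].

Assembling the blocks gives the Jordan form J above.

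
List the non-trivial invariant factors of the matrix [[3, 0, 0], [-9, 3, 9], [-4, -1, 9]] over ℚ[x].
(x - 6)^2(x - 3)

The Jordan structure of A has elementary divisors (x - 3), (x - 6)^2. Arranging the block sizes at each eigenvalue in decreasing order and taking row products gives the invariant factors.

Invariant factors (smallest first, each dividing the next): (x - 6)^2(x - 3).

Check: the last factor (x - 6)^2(x - 3) is the minimal polynomial, and the product (x - 6)^2(x - 3) is the characteristic polynomial.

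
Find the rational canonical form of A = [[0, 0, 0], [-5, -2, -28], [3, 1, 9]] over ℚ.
R = [[0, 0, 0], [1, 0, -10], [0, 1, 7]]

The invariant factors of A (the non-unit diagonal entries of the Smith normal form of xI - A over ℚ[x]) are x(x - 5)(x - 2), each dividing the next. The characteristic polynomial is their product, x(x - 5)(x - 2).

The rational canonical form is the block-diagonal matrix of companion matrices C(f_i):
R = [[0, 0, 0], [1, 0, -10], [0, 1, 7]].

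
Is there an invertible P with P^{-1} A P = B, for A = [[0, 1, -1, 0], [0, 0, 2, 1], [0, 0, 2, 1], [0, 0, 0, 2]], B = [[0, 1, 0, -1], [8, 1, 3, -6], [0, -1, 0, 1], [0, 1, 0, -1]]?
No.

trace(A) = 4 but trace(B) = 0. The trace is a similarity invariant, so A and B are not similar.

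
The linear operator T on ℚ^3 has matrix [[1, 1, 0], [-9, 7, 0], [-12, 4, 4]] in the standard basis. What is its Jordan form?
J = [[4, 1, 0], [0, 4, 0], [0, 0, 4]]

The characteristic polynomial is det(xI - A) = (x - 4)^3, so the eigenvalues are 4 (algebraic multiplicity 3).

For λ = 4: rank(A - 4I) = 1, rank((A - 4I)^2) = 0. The eigenspace has dimension 3 - 1 = 2, so there are 2 Jordan blocks; the rank sequence gives block sizes [2, 1].

Assembling the blocks gives the Jordan form J above.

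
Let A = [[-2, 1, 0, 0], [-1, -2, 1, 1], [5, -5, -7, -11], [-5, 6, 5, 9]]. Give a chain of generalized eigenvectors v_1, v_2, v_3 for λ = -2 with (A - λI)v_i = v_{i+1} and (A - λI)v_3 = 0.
We seek v_1 ∈ ker((A + 2I)^3) \ ker((A + 2I)^2), then set v_{i+1} = (A + 2I) v_i.

One such chain is v_1 = [[0, 0, 2, -1]]^T, v_2 = [[0, 1, 1, -1]]^T, v_3 = [[1, 0, 1, 0]]^T. Check: (A + 2I) v_3 = [[0, 0, 0, 0]]^T = 0.

v_1 = [[0, 0, 2, -1]]^T, v_2 = [[0, 1, 1, -1]]^T, v_3 = [[1, 0, 1, 0]]^T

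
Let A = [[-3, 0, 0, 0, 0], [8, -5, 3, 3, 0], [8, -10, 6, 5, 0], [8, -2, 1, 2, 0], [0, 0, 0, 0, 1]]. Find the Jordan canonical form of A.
J = [[-3, 0, 0, 0, 0], [0, 1, 1, 0, 0], [0, 0, 1, 0, 0], [0, 0, 0, 1, 0], [0, 0, 0, 0, 1]]

The characteristic polynomial is det(xI - A) = (x - 1)^4(x + 3), so the eigenvalues are -3 (algebraic multiplicity 1), 1 (algebraic multiplicity 4).

For λ = -3: algebraic multiplicity 1 gives one 1×1 block.

For λ = 1: rank(A - I) = 2, rank((A - I)^2) = 1. The eigenspace has dimension 5 - 2 = 3, so there are 3 Jordan blocks; the rank sequence gives block sizes [2, 1, 1].

Assembling the blocks gives the Jordan form J above.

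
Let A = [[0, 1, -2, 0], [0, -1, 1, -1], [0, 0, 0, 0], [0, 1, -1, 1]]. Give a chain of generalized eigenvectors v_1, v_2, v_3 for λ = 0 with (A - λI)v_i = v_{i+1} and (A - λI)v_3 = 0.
v_1 = [[-1, 2, 1, -2]]^T, v_2 = [[0, 1, 0, -1]]^T, v_3 = [[1, 0, 0, 0]]^T

We seek v_1 ∈ ker(A^3) \ ker(A^2), then set v_{i+1} = A v_i.

One such chain is v_1 = [[-1, 2, 1, -2]]^T, v_2 = [[0, 1, 0, -1]]^T, v_3 = [[1, 0, 0, 0]]^T. Check: A v_3 = [[0, 0, 0, 0]]^T = 0.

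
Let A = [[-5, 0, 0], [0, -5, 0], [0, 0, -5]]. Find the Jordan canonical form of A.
J = [[-5, 0, 0], [0, -5, 0], [0, 0, -5]]

The characteristic polynomial is det(xI - A) = (x + 5)^3, so the eigenvalues are -5 (algebraic multiplicity 3).

For λ = -5: rank(A + 5I) = 0. The eigenspace has dimension 3 - 0 = 3, so there are 3 Jordan blocks; the rank sequence gives block sizes [1, 1, 1].

Assembling the blocks gives the Jordan form J above.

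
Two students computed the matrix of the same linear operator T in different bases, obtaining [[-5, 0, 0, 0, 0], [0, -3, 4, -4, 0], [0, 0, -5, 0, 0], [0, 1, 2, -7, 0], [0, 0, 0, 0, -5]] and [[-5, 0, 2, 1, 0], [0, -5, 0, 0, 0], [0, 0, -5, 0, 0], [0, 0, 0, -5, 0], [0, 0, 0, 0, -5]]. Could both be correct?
Yes.

Two matrices over a field are similar if and only if they have the same invariant factors.

Both A and B have characteristic polynomial (x + 5)^5 and minimal polynomial (x + 5)^2. Computing further, both have invariant factors x + 5, x + 5, x + 5, (x + 5)^2. Hence A and B are similar.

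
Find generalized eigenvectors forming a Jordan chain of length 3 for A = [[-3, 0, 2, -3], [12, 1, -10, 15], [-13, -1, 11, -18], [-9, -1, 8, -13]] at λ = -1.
We seek v_1 ∈ ker((A + I)^3) \ ker((A + I)^2), then set v_{i+1} = (A + I) v_i.

One such chain is v_1 = [[1, -2, 5, 3]]^T, v_2 = [[-1, 3, -5, -3]]^T, v_3 = [[1, -1, 4, 2]]^T. Check: (A + I) v_3 = [[0, 0, 0, 0]]^T = 0.

v_1 = [[1, -2, 5, 3]]^T, v_2 = [[-1, 3, -5, -3]]^T, v_3 = [[1, -1, 4, 2]]^T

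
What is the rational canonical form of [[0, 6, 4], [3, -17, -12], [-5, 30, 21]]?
The invariant factors of A (the non-unit diagonal entries of the Smith normal form of xI - A over ℚ[x]) are x - 1, (x - 2)(x - 1), each dividing the next. The characteristic polynomial is their product, (x - 2)(x - 1)^2.

The rational canonical form is the block-diagonal matrix of companion matrices C(f_i):
R = [[1, 0, 0], [0, 0, -2], [0, 1, 3]].

R = [[1, 0, 0], [0, 0, -2], [0, 1, 3]]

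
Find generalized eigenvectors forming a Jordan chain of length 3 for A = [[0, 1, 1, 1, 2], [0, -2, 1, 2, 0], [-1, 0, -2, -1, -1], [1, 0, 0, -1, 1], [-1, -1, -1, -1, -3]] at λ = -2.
v_1 = [[-1, -1, 1, 0, 1]]^T, v_2 = [[0, 1, 0, 0, 0]]^T, v_3 = [[1, 0, 0, 0, -1]]^T

We seek v_1 ∈ ker((A + 2I)^3) \ ker((A + 2I)^2), then set v_{i+1} = (A + 2I) v_i.

One such chain is v_1 = [[-1, -1, 1, 0, 1]]^T, v_2 = [[0, 1, 0, 0, 0]]^T, v_3 = [[1, 0, 0, 0, -1]]^T. Check: (A + 2I) v_3 = [[0, 0, 0, 0, 0]]^T = 0.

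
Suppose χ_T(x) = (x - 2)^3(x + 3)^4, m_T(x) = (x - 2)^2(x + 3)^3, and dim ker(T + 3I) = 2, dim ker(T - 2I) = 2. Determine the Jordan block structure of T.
Jordan blocks: (-3, 3), (-3, 1), (2, 2), (2, 1)

λ = -3: algebraic multiplicity 4 (exponent in χ_T), largest block size 3 (exponent in m_T), 2 blocks (geometric multiplicity). These force block sizes [3, 1].
λ = 2: algebraic multiplicity 3 (exponent in χ_T), largest block size 2 (exponent in m_T), 2 blocks (geometric multiplicity). These force block sizes [2, 1].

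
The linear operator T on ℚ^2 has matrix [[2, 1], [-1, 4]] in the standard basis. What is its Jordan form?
J = [[3, 1], [0, 3]]

The characteristic polynomial is det(xI - A) = (x - 3)^2, so the eigenvalues are 3 (algebraic multiplicity 2).

For λ = 3: rank(A - 3I) = 1, rank((A - 3I)^2) = 0. The eigenspace has dimension 2 - 1 = 1, so there is 1 Jordan block; the rank sequence gives block sizes [2].

Assembling the blocks gives the Jordan form J above.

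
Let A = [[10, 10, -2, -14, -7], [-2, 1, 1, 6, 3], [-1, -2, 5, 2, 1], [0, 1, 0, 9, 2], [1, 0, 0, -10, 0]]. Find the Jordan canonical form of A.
The characteristic polynomial is det(xI - A) = (x - 5)^5, so the eigenvalues are 5 (algebraic multiplicity 5).

For λ = 5: rank(A - 5I) = 3, rank((A - 5I)^2) = 1, rank((A - 5I)^3) = 0. The eigenspace has dimension 5 - 3 = 2, so there are 2 Jordan blocks; the rank sequence gives block sizes [3, 2].

Assembling the blocks gives the Jordan form J above.

J = [[5, 1, 0, 0, 0], [0, 5, 1, 0, 0], [0, 0, 5, 0, 0], [0, 0, 0, 5, 1], [0, 0, 0, 0, 5]]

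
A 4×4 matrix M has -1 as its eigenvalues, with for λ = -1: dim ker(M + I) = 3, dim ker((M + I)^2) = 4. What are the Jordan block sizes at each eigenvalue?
λ = -1: successive nullity increments [3, 1] count blocks of size ≥ k; block sizes are [2, 1, 1].

Jordan blocks: (-1, 2), (-1, 1), (-1, 1)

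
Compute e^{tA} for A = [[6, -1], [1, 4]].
A has Jordan form J = [[5, 1], [0, 5]] with A = PJP^{-1}, so e^{tA} = P e^{tJ} P^{-1}.

For a Jordan block J_k(λ), e^{tJ_k(λ)} = e^{λt} · (I + tN + t^2 N^2/2! + ... + t^{k-1} N^{k-1}/(k-1)!) where N is the nilpotent superdiagonal part.

Assembling the blocks and conjugating back gives the entries of e^{tA} as shown above.

e^{tA} = [[(t + 1)*e^{5*t}, -t*e^{5*t}], [t*e^{5*t}, (1 - t)*e^{5*t}]]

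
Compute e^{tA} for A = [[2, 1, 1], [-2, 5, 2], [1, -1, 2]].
e^{tA} = [[(1 - t)*e^{3*t}, t*e^{3*t}, t*e^{3*t}], [-2*t*e^{3*t}, (2*t + 1)*e^{3*t}, 2*t*e^{3*t}], [t*e^{3*t}, -t*e^{3*t}, (1 - t)*e^{3*t}]]

A has Jordan form J = [[3, 1, 0], [0, 3, 0], [0, 0, 3]] with A = PJP^{-1}, so e^{tA} = P e^{tJ} P^{-1}.

For a Jordan block J_k(λ), e^{tJ_k(λ)} = e^{λt} · (I + tN + t^2 N^2/2! + ... + t^{k-1} N^{k-1}/(k-1)!) where N is the nilpotent superdiagonal part.

Assembling the blocks and conjugating back gives the entries of e^{tA} as shown above.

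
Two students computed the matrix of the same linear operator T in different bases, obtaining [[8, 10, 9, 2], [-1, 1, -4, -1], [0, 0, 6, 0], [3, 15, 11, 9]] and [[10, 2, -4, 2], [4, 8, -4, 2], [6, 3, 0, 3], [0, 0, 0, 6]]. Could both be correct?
No.

Both have characteristic polynomial (x - 6)^4 and minimal polynomial (x - 6)^2. But rank(A - 6I) = 2 for A while rank(B - 6I) = 1 for B, so the number of Jordan blocks at λ = 6 differs. A and B are not similar.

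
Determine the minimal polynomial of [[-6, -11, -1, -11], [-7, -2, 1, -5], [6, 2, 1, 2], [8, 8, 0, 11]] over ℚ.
m_A(x) = (x - 3)^2(x + 5)

The characteristic polynomial factors as (x - 3)^3(x + 5). The minimal polynomial is ∏(x - λ)^{k_λ} where k_λ is the size of the largest Jordan block at λ.

For λ = -5: rank(A + 5I) = 3, and the largest Jordan block has size 1 (the smallest k with rank((A + 5I)^k) = rank((A + 5I)^(k+1))).
For λ = 3: rank(A - 3I) = 2, and the largest Jordan block has size 2 (the smallest k with rank((A - 3I)^k) = rank((A - 3I)^(k+1))).

So m_A(x) = (x - 3)^2(x + 5).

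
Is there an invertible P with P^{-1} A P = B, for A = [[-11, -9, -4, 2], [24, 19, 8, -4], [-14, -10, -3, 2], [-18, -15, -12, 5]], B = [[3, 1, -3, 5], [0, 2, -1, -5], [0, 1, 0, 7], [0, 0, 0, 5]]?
Two matrices over a field are similar if and only if they have the same invariant factors.

Both A and B have characteristic polynomial (x - 5)(x - 3)(x - 1)^2 and minimal polynomial (x - 5)(x - 3)(x - 1)^2. Computing further, both have invariant factors (x - 5)(x - 3)(x - 1)^2. Hence A and B are similar.

Yes.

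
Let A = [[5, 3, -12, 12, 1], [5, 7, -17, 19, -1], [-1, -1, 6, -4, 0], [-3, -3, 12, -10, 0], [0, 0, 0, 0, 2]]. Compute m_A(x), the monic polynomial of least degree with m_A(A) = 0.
m_A(x) = (x - 2)^3

The characteristic polynomial factors as (x - 2)^5. The minimal polynomial is ∏(x - λ)^{k_λ} where k_λ is the size of the largest Jordan block at λ.

For λ = 2: rank(A - 2I) = 3, and the largest Jordan block has size 3 (the smallest k with rank((A - 2I)^k) = rank((A - 2I)^(k+1))).

So m_A(x) = (x - 2)^3.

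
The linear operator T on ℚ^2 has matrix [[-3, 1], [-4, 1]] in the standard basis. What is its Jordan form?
J = [[-1, 1], [0, -1]]

The characteristic polynomial is det(xI - A) = (x + 1)^2, so the eigenvalues are -1 (algebraic multiplicity 2).

For λ = -1: rank(A + I) = 1, rank((A + I)^2) = 0. The eigenspace has dimension 2 - 1 = 1, so there is 1 Jordan block; the rank sequence gives block sizes [2].

Assembling the blocks gives the Jordan form J above.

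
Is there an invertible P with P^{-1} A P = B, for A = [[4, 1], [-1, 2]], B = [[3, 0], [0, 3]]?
No.

Both have characteristic polynomial (x - 3)^2, but the minimal polynomial of A is (x - 3)^2 while the minimal polynomial of B is x - 3. The minimal polynomial is a similarity invariant, so A and B are not similar.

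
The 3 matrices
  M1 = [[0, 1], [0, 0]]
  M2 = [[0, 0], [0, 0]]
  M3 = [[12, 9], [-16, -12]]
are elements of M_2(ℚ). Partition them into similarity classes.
2 classes: {M1, M3}, {M2}

Characteristic polynomials: χ_{M1} = x^2, χ_{M2} = x^2, χ_{M3} = x^2.

{M1, M3}: invariant factors x^2.

{M2}: invariant factors x, x.

Matrices are similar if and only if their invariant-factor lists agree; the partition into similarity classes is {M1, M3}, {M2}.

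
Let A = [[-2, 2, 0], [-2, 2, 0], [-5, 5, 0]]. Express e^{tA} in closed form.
A has Jordan form J = [[0, 1, 0], [0, 0, 0], [0, 0, 0]] with A = PJP^{-1}, so e^{tA} = P e^{tJ} P^{-1}.

For a Jordan block J_k(λ), e^{tJ_k(λ)} = e^{λt} · (I + tN + t^2 N^2/2! + ... + t^{k-1} N^{k-1}/(k-1)!) where N is the nilpotent superdiagonal part.

Assembling the blocks and conjugating back gives the entries of e^{tA} as shown above.

e^{tA} = [[1 - 2*t, 2*t, 0], [-2*t, 2*t + 1, 0], [-5*t, 5*t, 1]]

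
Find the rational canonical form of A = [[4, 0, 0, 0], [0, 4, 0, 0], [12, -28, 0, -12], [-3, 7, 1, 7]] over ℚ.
The invariant factors of A (the non-unit diagonal entries of the Smith normal form of xI - A over ℚ[x]) are x - 4, x - 4, (x - 4)(x - 3), each dividing the next. The characteristic polynomial is their product, (x - 4)^3(x - 3).

The rational canonical form is the block-diagonal matrix of companion matrices C(f_i):
R = [[4, 0, 0, 0], [0, 4, 0, 0], [0, 0, 0, -12], [0, 0, 1, 7]].

R = [[4, 0, 0, 0], [0, 4, 0, 0], [0, 0, 0, -12], [0, 0, 1, 7]]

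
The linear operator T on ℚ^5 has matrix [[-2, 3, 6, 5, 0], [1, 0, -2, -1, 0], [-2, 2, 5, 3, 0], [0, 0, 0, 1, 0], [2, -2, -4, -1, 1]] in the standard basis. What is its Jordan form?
The characteristic polynomial is det(xI - A) = (x - 1)^5, so the eigenvalues are 1 (algebraic multiplicity 5).

For λ = 1: rank(A - I) = 2, rank((A - I)^2) = 0. The eigenspace has dimension 5 - 2 = 3, so there are 3 Jordan blocks; the rank sequence gives block sizes [2, 2, 1].

Assembling the blocks gives the Jordan form J above.

J = [[1, 1, 0, 0, 0], [0, 1, 0, 0, 0], [0, 0, 1, 1, 0], [0, 0, 0, 1, 0], [0, 0, 0, 0, 1]]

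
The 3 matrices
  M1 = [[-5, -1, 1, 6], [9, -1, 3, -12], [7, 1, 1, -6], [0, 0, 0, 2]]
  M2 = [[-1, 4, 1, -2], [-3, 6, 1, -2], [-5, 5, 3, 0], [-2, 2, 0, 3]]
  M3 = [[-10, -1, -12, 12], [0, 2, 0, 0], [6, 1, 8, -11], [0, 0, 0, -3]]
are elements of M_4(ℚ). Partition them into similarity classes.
3 classes: {M1}, {M2}, {M3}

Characteristic polynomials: χ_{M1} = (x - 2)^2(x + 3)(x + 4), χ_{M2} = (x - 3)^3(x - 2), χ_{M3} = (x - 2)^2(x + 3)(x + 4).

{M1}: invariant factors x - 2, (x - 2)(x + 3)(x + 4).

{M2}: invariant factors x - 3, (x - 3)^2(x - 2).

{M3}: invariant factors (x - 2)^2(x + 3)(x + 4).

Matrices are similar if and only if their invariant-factor lists agree; the partition into similarity classes is {M1}, {M2}, {M3}.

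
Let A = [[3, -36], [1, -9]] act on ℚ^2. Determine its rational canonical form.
R = [[0, -9], [1, -6]]

The invariant factors of A (the non-unit diagonal entries of the Smith normal form of xI - A over ℚ[x]) are (x + 3)^2, each dividing the next. The characteristic polynomial is their product, (x + 3)^2.

The rational canonical form is the block-diagonal matrix of companion matrices C(f_i):
R = [[0, -9], [1, -6]].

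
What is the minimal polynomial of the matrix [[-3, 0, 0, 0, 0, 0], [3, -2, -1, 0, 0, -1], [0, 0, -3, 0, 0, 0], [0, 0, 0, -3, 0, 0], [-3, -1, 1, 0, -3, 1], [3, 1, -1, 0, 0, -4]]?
m_A(x) = (x + 3)^2

The characteristic polynomial factors as (x + 3)^6. The minimal polynomial is ∏(x - λ)^{k_λ} where k_λ is the size of the largest Jordan block at λ.

For λ = -3: rank(A + 3I) = 1, and the largest Jordan block has size 2 (the smallest k with rank((A + 3I)^k) = rank((A + 3I)^(k+1))).

So m_A(x) = (x + 3)^2.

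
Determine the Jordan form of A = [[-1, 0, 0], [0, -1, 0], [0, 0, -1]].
J = [[-1, 0, 0], [0, -1, 0], [0, 0, -1]]

The characteristic polynomial is det(xI - A) = (x + 1)^3, so the eigenvalues are -1 (algebraic multiplicity 3).

For λ = -1: rank(A + I) = 0. The eigenspace has dimension 3 - 0 = 3, so there are 3 Jordan blocks; the rank sequence gives block sizes [1, 1, 1].

Assembling the blocks gives the Jordan form J above.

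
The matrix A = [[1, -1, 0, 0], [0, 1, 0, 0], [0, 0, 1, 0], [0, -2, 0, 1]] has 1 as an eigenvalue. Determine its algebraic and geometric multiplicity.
The characteristic polynomial is (x - 1)^4, so the factor x - 1 appears with exponent 4: the algebraic multiplicity is 4.

rank(A - I) = 1, so the eigenspace has dimension 4 - 1 = 3: the geometric multiplicity is 3.

Since 3 < 4, A is not diagonalizable.

algebraic multiplicity 4, geometric multiplicity 3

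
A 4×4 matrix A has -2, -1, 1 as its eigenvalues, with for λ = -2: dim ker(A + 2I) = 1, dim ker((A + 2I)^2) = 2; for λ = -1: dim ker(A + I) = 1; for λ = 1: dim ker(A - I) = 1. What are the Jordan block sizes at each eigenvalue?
λ = -2: successive nullity increments [1, 1] count blocks of size ≥ k; block sizes are [2].
λ = -1: successive nullity increments [1] count blocks of size ≥ k; block sizes are [1].
λ = 1: successive nullity increments [1] count blocks of size ≥ k; block sizes are [1].

Jordan blocks: (-2, 2), (-1, 1), (1, 1)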